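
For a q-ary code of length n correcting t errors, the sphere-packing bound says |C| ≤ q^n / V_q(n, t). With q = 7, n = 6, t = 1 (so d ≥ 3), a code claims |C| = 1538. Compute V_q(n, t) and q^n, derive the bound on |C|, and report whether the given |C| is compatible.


V_q(n, t) = 37, q^n = 117649, Hamming bound = 3179, |C| = 1538 ≤ bound (satisfied).

Step 1: Compute V_q(n, t) = Σ_{j=0}^1 C(n, j) (q−1)^j.
  j = 0: C(6,0)·(6)^0 = 1·1 = 1.
  j = 1: C(6,1)·(6)^1 = 6·6 = 36.
  V_q(n, t) = 1 + 36 = 37.
Step 2: q^n = 7^6 = 117649.
Step 3: Hamming bound ⌊q^n / V_q(n,t)⌋ = ⌊117649/37⌋ = 3179.
Step 4: Compare |C| = 1538 to 3179: satisfied.
The claimed |C| lies below the Hamming bound.


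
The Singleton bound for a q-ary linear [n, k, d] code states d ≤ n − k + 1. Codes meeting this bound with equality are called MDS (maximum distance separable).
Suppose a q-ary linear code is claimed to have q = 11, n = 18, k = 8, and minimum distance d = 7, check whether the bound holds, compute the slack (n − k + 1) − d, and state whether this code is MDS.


Singleton RHS = n − k + 1 = 11, slack = 4, bound satisfied, not MDS.

Singleton bound: d ≤ n − k + 1.
Here n = 18, k = 8, so n − k + 1 = 11.
Given d = 7, check d ≤ 11: YES.
Slack = (n − k + 1) − d = 4.
The code is NOT MDS (slack = 4 > 0).
Description: the claimed parameters are [18, 8, 7]_11; such a code would be non-MDS.


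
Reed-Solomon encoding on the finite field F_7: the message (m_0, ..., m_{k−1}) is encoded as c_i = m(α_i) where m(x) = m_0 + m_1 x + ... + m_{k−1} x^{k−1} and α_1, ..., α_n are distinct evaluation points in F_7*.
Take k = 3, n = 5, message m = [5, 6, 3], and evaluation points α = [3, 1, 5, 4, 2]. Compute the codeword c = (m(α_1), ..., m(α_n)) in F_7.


c = [1, 0, 5, 0, 1]

Message polynomial: m(x) = 5 + 6·x + 3·x^2 (mod 7).
For each evaluation point α_i, compute m(α_i) mod 7:
  α_1 = 3: Horner steps 3 → 1 → 1, so m(3) = 1.
  α_2 = 1: Horner steps 3 → 2 → 0, so m(1) = 0.
  α_3 = 5: Horner steps 3 → 0 → 5, so m(5) = 5.
  α_4 = 4: Horner steps 3 → 4 → 0, so m(4) = 0.
  α_5 = 2: Horner steps 3 → 5 → 1, so m(2) = 1.
Codeword c = [1, 0, 5, 0, 1] ∈ F_7^5.


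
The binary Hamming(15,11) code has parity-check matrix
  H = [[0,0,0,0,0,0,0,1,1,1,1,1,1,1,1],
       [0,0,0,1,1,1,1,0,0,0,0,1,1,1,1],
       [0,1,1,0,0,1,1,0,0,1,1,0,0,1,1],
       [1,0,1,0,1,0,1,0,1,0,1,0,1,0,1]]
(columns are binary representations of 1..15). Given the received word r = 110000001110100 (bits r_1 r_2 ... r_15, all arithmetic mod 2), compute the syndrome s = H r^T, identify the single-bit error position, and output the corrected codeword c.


s = (0, 1, 1, 0)^T, error position = 6, corrected codeword c = 110001001110100

Compute s = H r^T mod 2 one row at a time:
  s_1 = 0 + 1 + 1 + 1 + 0 + 1 + 0 + 0 = 4 ≡ 0 (mod 2).
  s_2 = 0 + 0 + 0 + 0 + 0 + 1 + 0 + 0 = 1 ≡ 1 (mod 2).
  s_3 = 1 + 0 + 0 + 0 + 1 + 1 + 0 + 0 = 3 ≡ 1 (mod 2).
  s_4 = 1 + 0 + 0 + 0 + 1 + 1 + 1 + 0 = 4 ≡ 0 (mod 2).
s = (0, 1, 1, 0)^T — this equals column 6 of H (binary 0110), so error is at position 6.
Correct: flip bit 6 of r = 110000001110100 to get c = 110001001110100.


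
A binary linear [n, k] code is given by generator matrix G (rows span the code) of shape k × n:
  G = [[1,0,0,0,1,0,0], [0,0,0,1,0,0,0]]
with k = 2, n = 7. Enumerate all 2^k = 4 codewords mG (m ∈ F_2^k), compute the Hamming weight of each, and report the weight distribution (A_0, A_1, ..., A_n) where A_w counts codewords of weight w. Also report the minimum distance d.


Weight distribution: A_0 = 1, A_1 = 1, A_2 = 1, A_3 = 1. Minimum distance d = 1.

Enumerate all 2^2 = 4 messages m ∈ F_2^2.
For each, compute codeword c = mG in F_2^7, then tally its weight.
  m = 00 → c = 0000000, weight = 0.
  m = 10 → c = 1000100, weight = 2.
  m = 01 → c = 0001000, weight = 1.
  m = 11 → c = 1001100, weight = 3.
Tally weights:
  weight 0: 1 codewords.
  weight 1: 1 codewords.
  weight 2: 1 codewords.
  weight 3: 1 codewords.
Minimum distance d = smallest w > 0 with A_w > 0 = 1.
Sanity: Σ A_w = 4 = 2^2 = 4 ✓.


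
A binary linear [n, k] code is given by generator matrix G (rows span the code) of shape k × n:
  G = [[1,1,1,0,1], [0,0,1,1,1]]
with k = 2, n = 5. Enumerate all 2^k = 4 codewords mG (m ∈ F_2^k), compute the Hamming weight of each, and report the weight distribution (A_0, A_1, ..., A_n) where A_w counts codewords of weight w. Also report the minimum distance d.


Weight distribution: A_0 = 1, A_3 = 2, A_4 = 1. Minimum distance d = 3.

Enumerate all 2^2 = 4 messages m ∈ F_2^2.
For each, compute codeword c = mG in F_2^5, then tally its weight.
  m = 00 → c = 00000, weight = 0.
  m = 10 → c = 11101, weight = 4.
  m = 01 → c = 00111, weight = 3.
  m = 11 → c = 11010, weight = 3.
Tally weights:
  weight 0: 1 codewords.
  weight 3: 2 codewords.
  weight 4: 1 codewords.
Minimum distance d = smallest w > 0 with A_w > 0 = 3.
Sanity: Σ A_w = 4 = 2^2 = 4 ✓.


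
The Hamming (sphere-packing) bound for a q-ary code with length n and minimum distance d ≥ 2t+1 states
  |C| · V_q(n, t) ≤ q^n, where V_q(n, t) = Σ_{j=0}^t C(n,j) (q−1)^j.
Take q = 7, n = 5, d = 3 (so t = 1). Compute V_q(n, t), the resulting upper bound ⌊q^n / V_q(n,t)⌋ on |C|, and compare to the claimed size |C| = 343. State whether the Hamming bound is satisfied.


V_q(n, t) = 31, q^n = 16807, Hamming bound = 542, |C| = 343 ≤ bound (satisfied).

Step 1: Compute V_q(n, t) = Σ_{j=0}^1 C(n, j) (q−1)^j.
  j = 0: C(5,0)·(6)^0 = 1·1 = 1.
  j = 1: C(5,1)·(6)^1 = 5·6 = 30.
  V_q(n, t) = 1 + 30 = 31.
Step 2: q^n = 7^5 = 16807.
Step 3: Hamming bound ⌊q^n / V_q(n,t)⌋ = ⌊16807/31⌋ = 542.
Step 4: Compare |C| = 343 to 542: satisfied.
The claimed |C| lies below the Hamming bound.


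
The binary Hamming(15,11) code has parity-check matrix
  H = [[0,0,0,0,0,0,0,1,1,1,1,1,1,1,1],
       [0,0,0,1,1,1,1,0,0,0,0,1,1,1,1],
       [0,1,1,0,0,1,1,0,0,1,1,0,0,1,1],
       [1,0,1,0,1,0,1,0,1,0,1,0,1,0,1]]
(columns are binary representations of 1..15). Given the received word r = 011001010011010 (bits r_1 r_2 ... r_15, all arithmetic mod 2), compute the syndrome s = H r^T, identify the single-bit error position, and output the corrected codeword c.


s = (0, 1, 1, 0)^T, error position = 6, corrected codeword c = 011000010011010

Compute s = H r^T mod 2 one row at a time:
  s_1 = 1 + 0 + 0 + 1 + 1 + 0 + 1 + 0 = 4 ≡ 0 (mod 2).
  s_2 = 0 + 0 + 1 + 0 + 1 + 0 + 1 + 0 = 3 ≡ 1 (mod 2).
  s_3 = 1 + 1 + 1 + 0 + 0 + 1 + 1 + 0 = 5 ≡ 1 (mod 2).
  s_4 = 0 + 1 + 0 + 0 + 0 + 1 + 0 + 0 = 2 ≡ 0 (mod 2).
s = (0, 1, 1, 0)^T — this equals column 6 of H (binary 0110), so error is at position 6.
Correct: flip bit 6 of r = 011001010011010 to get c = 011000010011010.


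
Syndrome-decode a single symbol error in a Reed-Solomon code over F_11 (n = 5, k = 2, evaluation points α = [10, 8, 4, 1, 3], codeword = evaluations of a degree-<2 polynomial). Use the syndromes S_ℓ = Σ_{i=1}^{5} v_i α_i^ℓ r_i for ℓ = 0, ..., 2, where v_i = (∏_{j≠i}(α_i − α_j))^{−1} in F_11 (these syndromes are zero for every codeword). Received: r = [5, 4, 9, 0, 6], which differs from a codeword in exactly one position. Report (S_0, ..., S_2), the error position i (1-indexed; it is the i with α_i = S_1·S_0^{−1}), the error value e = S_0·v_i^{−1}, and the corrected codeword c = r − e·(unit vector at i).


S = (10, 3, 2), error at position 2, error magnitude e = 5, c = [5, 10, 9, 0, 6].

Step 1: column multipliers v_i = (∏_{j≠i}(α_i − α_j))^{−1} mod 11.
  i = 1 (α = 10): (10−8)(10−4)(10−1)(10−3) = 2·6·9·7 = 756 ≡ 8, so v_1 = 8^{−1} = 7 (mod 11).
  i = 2 (α = 8): (8−10)(8−4)(8−1)(8−3) = (−2)·4·7·5 = −280 ≡ 6, so v_2 = 6^{−1} = 2 (mod 11).
  i = 3 (α = 4): (4−10)(4−8)(4−1)(4−3) = (−6)·(−4)·3·1 = 72 ≡ 6, so v_3 = 6^{−1} = 2 (mod 11).
  i = 4 (α = 1): (1−10)(1−8)(1−4)(1−3) = (−9)·(−7)·(−3)·(−2) = 378 ≡ 4, so v_4 = 4^{−1} = 3 (mod 11).
  i = 5 (α = 3): (3−10)(3−8)(3−4)(3−1) = (−7)·(−5)·(−1)·2 = −70 ≡ 7, so v_5 = 7^{−1} = 8 (mod 11).
  v = [7, 2, 2, 3, 8].
Step 2: syndromes of r = [5, 4, 9, 0, 6] (all sums mod 11).
  S_0 = Σ v_i r_i = 7·5 + 2·4 + 2·9 + 3·0 + 8·6 = 109 ≡ 10.
  S_1 = Σ v_i α_i r_i = 7·10·5 + 2·8·4 + 2·4·9 + 3·1·0 + 8·3·6 = 630 ≡ 3.
  α_i^2 mod 11 = [1, 9, 5, 1, 9].
  S_2 = Σ v_i α_i^2 r_i = 7·1·5 + 2·9·4 + 2·5·9 + 3·1·0 + 8·9·6 = 629 ≡ 2.
  S = (10, 3, 2) ≠ 0, so r is not a codeword (an error is present).
Step 3: locate the error. For a single error e at position i, S_ℓ = v_i·e·α_i^ℓ, so α_err = S_1/S_0.
  S_0^{−1} = 10^{−1} = 10 (mod 11), so α_err = 3·10 = 30 ≡ 8 = α_2. Error position i = 2.
  Consistency check: S_2/S_1 = 2·4 = 8 ≡ 8 = α_err ✓ (single-error assumption holds).
Step 4: error magnitude e = S_0/v_2 = S_0·∏_{j≠2}(α_2 − α_j) = 10·6 = 60 ≡ 5 (mod 11).
Step 5: correct position 2: c_2 = r_2 − e = 4 − 5 ≡ 10 (mod 11). Hence c = [5, 10, 9, 0, 6].
  Check: interpolating c through the α_i gives m(x) = 8 + 3·x (degree < 2) with m(α_i) = c_i for every i, so c is indeed a codeword.


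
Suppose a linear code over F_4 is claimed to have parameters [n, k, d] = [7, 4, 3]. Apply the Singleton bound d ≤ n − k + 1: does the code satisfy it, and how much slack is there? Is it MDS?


Singleton RHS = n − k + 1 = 4, slack = 1, bound satisfied, not MDS.

Singleton bound: d ≤ n − k + 1.
Here n = 7, k = 4, so n − k + 1 = 4.
Given d = 3, check d ≤ 4: YES.
Slack = (n − k + 1) − d = 1.
The code is NOT MDS (slack = 1 > 0).
Description: the claimed parameters are [7, 4, 3]_4; such a code would be non-MDS.


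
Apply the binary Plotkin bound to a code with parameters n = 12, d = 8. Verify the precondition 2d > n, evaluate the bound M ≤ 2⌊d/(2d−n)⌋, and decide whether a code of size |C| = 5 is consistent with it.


Plotkin bound M ≤ 4; given |C| = 5 > bound (violated).

Check applicability: 2d = 16, n = 12.
2d − n = 4 > 0, so Plotkin applies.
Compute d/(2d−n) = 8/4 ≈ 2.0000.
⌊d/(2d−n)⌋ = 2.
Plotkin bound: M ≤ 2·2 = 4.
Given |C| = 5, check: VIOLATED.
This |C| is above the Plotkin bound, so no binary code with n = 12, d = 8 and 5 codewords exists.


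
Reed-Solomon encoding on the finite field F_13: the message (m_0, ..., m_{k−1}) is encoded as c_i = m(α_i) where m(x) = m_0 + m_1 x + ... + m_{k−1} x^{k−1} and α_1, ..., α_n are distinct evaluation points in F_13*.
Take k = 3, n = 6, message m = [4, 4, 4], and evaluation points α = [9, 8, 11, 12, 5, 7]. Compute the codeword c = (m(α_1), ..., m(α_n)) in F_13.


c = [0, 6, 12, 4, 7, 7]

Message polynomial: m(x) = 4 + 4·x + 4·x^2 (mod 13).
For each evaluation point α_i, compute m(α_i) mod 13:
  α_1 = 9: Horner steps 4 → 1 → 0, so m(9) = 0.
  α_2 = 8: Horner steps 4 → 10 → 6, so m(8) = 6.
  α_3 = 11: Horner steps 4 → 9 → 12, so m(11) = 12.
  α_4 = 12: Horner steps 4 → 0 → 4, so m(12) = 4.
  α_5 = 5: Horner steps 4 → 11 → 7, so m(5) = 7.
  α_6 = 7: Horner steps 4 → 6 → 7, so m(7) = 7.
Codeword c = [0, 6, 12, 4, 7, 7] ∈ F_13^6.


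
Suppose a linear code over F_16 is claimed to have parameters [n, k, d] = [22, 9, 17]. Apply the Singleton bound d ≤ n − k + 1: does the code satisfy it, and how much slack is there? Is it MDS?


Singleton RHS = n − k + 1 = 14, slack = -3, bound violated (no such code; not MDS).

Singleton bound: d ≤ n − k + 1.
Here n = 22, k = 9, so n − k + 1 = 14.
Given d = 17, check d ≤ 14: NO.
Slack = (n − k + 1) − d = -3.
The slack is negative: d = 17 exceeds n − k + 1 = 14 by 3, so the Singleton bound is violated and no linear [22, 9, 17]_16 code can exist. In particular it is not MDS (MDS requires d = n − k + 1 exactly).
Description: the claimed parameters are [22, 9, 17]_16; such a code would be impossible (violates the Singleton bound).


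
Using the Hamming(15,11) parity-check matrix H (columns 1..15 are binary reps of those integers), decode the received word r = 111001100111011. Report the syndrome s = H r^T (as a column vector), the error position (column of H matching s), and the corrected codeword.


s = (1, 1, 0, 1)^T, error position = 13, corrected codeword c = 111001100111111

Compute s = H r^T mod 2 one row at a time:
  s_1 = 0 + 0 + 1 + 1 + 1 + 0 + 1 + 1 = 5 ≡ 1 (mod 2).
  s_2 = 0 + 0 + 1 + 1 + 1 + 0 + 1 + 1 = 5 ≡ 1 (mod 2).
  s_3 = 1 + 1 + 1 + 1 + 1 + 1 + 1 + 1 = 8 ≡ 0 (mod 2).
  s_4 = 1 + 1 + 0 + 1 + 0 + 1 + 0 + 1 = 5 ≡ 1 (mod 2).
s = (1, 1, 0, 1)^T — this equals column 13 of H (binary 1101), so error is at position 13.
Correct: flip bit 13 of r = 111001100111011 to get c = 111001100111111.


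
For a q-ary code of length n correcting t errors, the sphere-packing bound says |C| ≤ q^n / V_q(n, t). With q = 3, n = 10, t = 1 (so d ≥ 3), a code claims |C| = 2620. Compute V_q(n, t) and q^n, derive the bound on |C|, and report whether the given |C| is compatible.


V_q(n, t) = 21, q^n = 59049, Hamming bound = 2811, |C| = 2620 ≤ bound (satisfied).

Step 1: Compute V_q(n, t) = Σ_{j=0}^1 C(n, j) (q−1)^j.
  j = 0: C(10,0)·(2)^0 = 1·1 = 1.
  j = 1: C(10,1)·(2)^1 = 10·2 = 20.
  V_q(n, t) = 1 + 20 = 21.
Step 2: q^n = 3^10 = 59049.
Step 3: Hamming bound ⌊q^n / V_q(n,t)⌋ = ⌊59049/21⌋ = 2811.
Step 4: Compare |C| = 2620 to 2811: satisfied.
The claimed |C| lies below the Hamming bound.


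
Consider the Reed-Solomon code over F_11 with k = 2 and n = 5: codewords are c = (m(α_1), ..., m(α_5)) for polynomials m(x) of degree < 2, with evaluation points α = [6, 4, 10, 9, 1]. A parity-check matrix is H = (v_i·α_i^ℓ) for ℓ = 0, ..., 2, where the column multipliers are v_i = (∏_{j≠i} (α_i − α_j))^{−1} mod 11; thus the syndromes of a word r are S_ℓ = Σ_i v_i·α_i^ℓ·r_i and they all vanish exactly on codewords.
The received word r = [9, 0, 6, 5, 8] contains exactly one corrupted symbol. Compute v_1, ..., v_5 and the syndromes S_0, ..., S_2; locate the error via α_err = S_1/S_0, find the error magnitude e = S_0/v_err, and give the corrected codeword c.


S = (4, 2, 1), error at position 1, error magnitude e = 7, c = [2, 0, 6, 5, 8].

Step 1: column multipliers v_i = (∏_{j≠i}(α_i − α_j))^{−1} mod 11.
  i = 1 (α = 6): (6−4)(6−10)(6−9)(6−1) = 2·(−4)·(−3)·5 = 120 ≡ 10, so v_1 = 10^{−1} = 10 (mod 11).
  i = 2 (α = 4): (4−6)(4−10)(4−9)(4−1) = (−2)·(−6)·(−5)·3 = −180 ≡ 7, so v_2 = 7^{−1} = 8 (mod 11).
  i = 3 (α = 10): (10−6)(10−4)(10−9)(10−1) = 4·6·1·9 = 216 ≡ 7, so v_3 = 7^{−1} = 8 (mod 11).
  i = 4 (α = 9): (9−6)(9−4)(9−10)(9−1) = 3·5·(−1)·8 = −120 ≡ 1, so v_4 = 1^{−1} = 1 (mod 11).
  i = 5 (α = 1): (1−6)(1−4)(1−10)(1−9) = (−5)·(−3)·(−9)·(−8) = 1080 ≡ 2, so v_5 = 2^{−1} = 6 (mod 11).
  v = [10, 8, 8, 1, 6].
Step 2: syndromes of r = [9, 0, 6, 5, 8] (all sums mod 11).
  S_0 = Σ v_i r_i = 10·9 + 8·0 + 8·6 + 1·5 + 6·8 = 191 ≡ 4.
  S_1 = Σ v_i α_i r_i = 10·6·9 + 8·4·0 + 8·10·6 + 1·9·5 + 6·1·8 = 1113 ≡ 2.
  α_i^2 mod 11 = [3, 5, 1, 4, 1].
  S_2 = Σ v_i α_i^2 r_i = 10·3·9 + 8·5·0 + 8·1·6 + 1·4·5 + 6·1·8 = 386 ≡ 1.
  S = (4, 2, 1) ≠ 0, so r is not a codeword (an error is present).
Step 3: locate the error. For a single error e at position i, S_ℓ = v_i·e·α_i^ℓ, so α_err = S_1/S_0.
  S_0^{−1} = 4^{−1} = 3 (mod 11), so α_err = 2·3 = 6 ≡ 6 = α_1. Error position i = 1.
  Consistency check: S_2/S_1 = 1·6 = 6 ≡ 6 = α_err ✓ (single-error assumption holds).
Step 4: error magnitude e = S_0/v_1 = S_0·∏_{j≠1}(α_1 − α_j) = 4·10 = 40 ≡ 7 (mod 11).
Step 5: correct position 1: c_1 = r_1 − e = 9 − 7 ≡ 2 (mod 11). Hence c = [2, 0, 6, 5, 8].
  Check: interpolating c through the α_i gives m(x) = 7 + 1·x (degree < 2) with m(α_i) = c_i for every i, so c is indeed a codeword.


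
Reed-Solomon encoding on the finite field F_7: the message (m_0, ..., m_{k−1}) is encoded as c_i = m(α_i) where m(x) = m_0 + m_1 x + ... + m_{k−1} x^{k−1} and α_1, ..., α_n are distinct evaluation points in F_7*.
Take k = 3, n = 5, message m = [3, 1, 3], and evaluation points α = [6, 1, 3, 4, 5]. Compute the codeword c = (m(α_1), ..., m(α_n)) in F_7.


c = [5, 0, 5, 6, 6]

Message polynomial: m(x) = 3 + 1·x + 3·x^2 (mod 7).
For each evaluation point α_i, compute m(α_i) mod 7:
  α_1 = 6: Horner steps 3 → 5 → 5, so m(6) = 5.
  α_2 = 1: Horner steps 3 → 4 → 0, so m(1) = 0.
  α_3 = 3: Horner steps 3 → 3 → 5, so m(3) = 5.
  α_4 = 4: Horner steps 3 → 6 → 6, so m(4) = 6.
  α_5 = 5: Horner steps 3 → 2 → 6, so m(5) = 6.
Codeword c = [5, 0, 5, 6, 6] ∈ F_7^5.


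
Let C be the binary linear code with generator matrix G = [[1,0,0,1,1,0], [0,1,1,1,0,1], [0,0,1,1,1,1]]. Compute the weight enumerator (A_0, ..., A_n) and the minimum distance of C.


Weight distribution: A_0 = 1, A_2 = 1, A_3 = 3, A_4 = 2, A_5 = 1. Minimum distance d = 2.

Enumerate all 2^3 = 8 messages m ∈ F_2^3.
For each, compute codeword c = mG in F_2^6, then tally its weight.
  m = 000 → c = 000000, weight = 0.
  m = 100 → c = 100110, weight = 3.
  m = 010 → c = 011101, weight = 4.
  m = 110 → c = 111011, weight = 5.
  m = 001 → c = 001111, weight = 4.
  m = 101 → c = 101001, weight = 3.
  m = 011 → c = 010010, weight = 2.
  m = 111 → c = 110100, weight = 3.
Tally weights:
  weight 0: 1 codewords.
  weight 2: 1 codewords.
  weight 3: 3 codewords.
  weight 4: 2 codewords.
  weight 5: 1 codewords.
Minimum distance d = smallest w > 0 with A_w > 0 = 2.
Sanity: Σ A_w = 8 = 2^3 = 8 ✓.


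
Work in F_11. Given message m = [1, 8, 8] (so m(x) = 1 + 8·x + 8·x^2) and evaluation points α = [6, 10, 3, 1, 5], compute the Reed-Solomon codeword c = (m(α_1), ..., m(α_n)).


c = [7, 1, 9, 6, 10]

Message polynomial: m(x) = 1 + 8·x + 8·x^2 (mod 11).
For each evaluation point α_i, compute m(α_i) mod 11:
  α_1 = 6: Horner steps 8 → 1 → 7, so m(6) = 7.
  α_2 = 10: Horner steps 8 → 0 → 1, so m(10) = 1.
  α_3 = 3: Horner steps 8 → 10 → 9, so m(3) = 9.
  α_4 = 1: Horner steps 8 → 5 → 6, so m(1) = 6.
  α_5 = 5: Horner steps 8 → 4 → 10, so m(5) = 10.
Codeword c = [7, 1, 9, 6, 10] ∈ F_11^5.


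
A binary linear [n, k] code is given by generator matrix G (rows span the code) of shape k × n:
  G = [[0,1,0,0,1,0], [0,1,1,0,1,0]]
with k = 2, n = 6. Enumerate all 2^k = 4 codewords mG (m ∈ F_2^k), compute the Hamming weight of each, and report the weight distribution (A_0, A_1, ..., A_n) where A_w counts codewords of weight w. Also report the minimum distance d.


Weight distribution: A_0 = 1, A_1 = 1, A_2 = 1, A_3 = 1. Minimum distance d = 1.

Enumerate all 2^2 = 4 messages m ∈ F_2^2.
For each, compute codeword c = mG in F_2^6, then tally its weight.
  m = 00 → c = 000000, weight = 0.
  m = 10 → c = 010010, weight = 2.
  m = 01 → c = 011010, weight = 3.
  m = 11 → c = 001000, weight = 1.
Tally weights:
  weight 0: 1 codewords.
  weight 1: 1 codewords.
  weight 2: 1 codewords.
  weight 3: 1 codewords.
Minimum distance d = smallest w > 0 with A_w > 0 = 1.
Sanity: Σ A_w = 4 = 2^2 = 4 ✓.


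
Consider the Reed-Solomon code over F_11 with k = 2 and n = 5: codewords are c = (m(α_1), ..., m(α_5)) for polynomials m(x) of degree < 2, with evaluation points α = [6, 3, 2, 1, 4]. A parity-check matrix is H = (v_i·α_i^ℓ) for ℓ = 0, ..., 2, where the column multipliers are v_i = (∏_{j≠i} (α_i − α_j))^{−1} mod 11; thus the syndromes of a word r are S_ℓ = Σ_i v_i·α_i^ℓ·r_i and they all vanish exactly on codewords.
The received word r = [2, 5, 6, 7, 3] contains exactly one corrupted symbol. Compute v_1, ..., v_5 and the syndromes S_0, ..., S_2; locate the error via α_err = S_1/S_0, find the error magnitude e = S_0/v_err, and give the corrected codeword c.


S = (1, 4, 5), error at position 5, error magnitude e = 10, c = [2, 5, 6, 7, 4].

Step 1: column multipliers v_i = (∏_{j≠i}(α_i − α_j))^{−1} mod 11.
  i = 1 (α = 6): (6−3)(6−2)(6−1)(6−4) = 3·4·5·2 = 120 ≡ 10, so v_1 = 10^{−1} = 10 (mod 11).
  i = 2 (α = 3): (3−6)(3−2)(3−1)(3−4) = (−3)·1·2·(−1) = 6 ≡ 6, so v_2 = 6^{−1} = 2 (mod 11).
  i = 3 (α = 2): (2−6)(2−3)(2−1)(2−4) = (−4)·(−1)·1·(−2) = −8 ≡ 3, so v_3 = 3^{−1} = 4 (mod 11).
  i = 4 (α = 1): (1−6)(1−3)(1−2)(1−4) = (−5)·(−2)·(−1)·(−3) = 30 ≡ 8, so v_4 = 8^{−1} = 7 (mod 11).
  i = 5 (α = 4): (4−6)(4−3)(4−2)(4−1) = (−2)·1·2·3 = −12 ≡ 10, so v_5 = 10^{−1} = 10 (mod 11).
  v = [10, 2, 4, 7, 10].
Step 2: syndromes of r = [2, 5, 6, 7, 3] (all sums mod 11).
  S_0 = Σ v_i r_i = 10·2 + 2·5 + 4·6 + 7·7 + 10·3 = 133 ≡ 1.
  S_1 = Σ v_i α_i r_i = 10·6·2 + 2·3·5 + 4·2·6 + 7·1·7 + 10·4·3 = 367 ≡ 4.
  α_i^2 mod 11 = [3, 9, 4, 1, 5].
  S_2 = Σ v_i α_i^2 r_i = 10·3·2 + 2·9·5 + 4·4·6 + 7·1·7 + 10·5·3 = 445 ≡ 5.
  S = (1, 4, 5) ≠ 0, so r is not a codeword (an error is present).
Step 3: locate the error. For a single error e at position i, S_ℓ = v_i·e·α_i^ℓ, so α_err = S_1/S_0.
  S_0^{−1} = 1^{−1} = 1 (mod 11), so α_err = 4·1 = 4 ≡ 4 = α_5. Error position i = 5.
  Consistency check: S_2/S_1 = 5·3 = 15 ≡ 4 = α_err ✓ (single-error assumption holds).
Step 4: error magnitude e = S_0/v_5 = S_0·∏_{j≠5}(α_5 − α_j) = 1·10 = 10 ≡ 10 (mod 11).
Step 5: correct position 5: c_5 = r_5 − e = 3 − 10 ≡ 4 (mod 11). Hence c = [2, 5, 6, 7, 4].
  Check: interpolating c through the α_i gives m(x) = 8 + 10·x (degree < 2) with m(α_i) = c_i for every i, so c is indeed a codeword.


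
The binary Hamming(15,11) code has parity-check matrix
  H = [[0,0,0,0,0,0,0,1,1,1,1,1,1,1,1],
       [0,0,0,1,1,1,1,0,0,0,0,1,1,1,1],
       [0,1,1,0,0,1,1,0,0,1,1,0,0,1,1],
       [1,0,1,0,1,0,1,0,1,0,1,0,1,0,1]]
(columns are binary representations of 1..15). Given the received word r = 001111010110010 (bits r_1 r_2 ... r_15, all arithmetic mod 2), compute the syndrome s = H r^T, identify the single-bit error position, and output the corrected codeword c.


s = (0, 0, 1, 1)^T, error position = 3, corrected codeword c = 000111010110010

Compute s = H r^T mod 2 one row at a time:
  s_1 = 1 + 0 + 1 + 1 + 0 + 0 + 1 + 0 = 4 ≡ 0 (mod 2).
  s_2 = 1 + 1 + 1 + 0 + 0 + 0 + 1 + 0 = 4 ≡ 0 (mod 2).
  s_3 = 0 + 1 + 1 + 0 + 1 + 1 + 1 + 0 = 5 ≡ 1 (mod 2).
  s_4 = 0 + 1 + 1 + 0 + 0 + 1 + 0 + 0 = 3 ≡ 1 (mod 2).
s = (0, 0, 1, 1)^T — this equals column 3 of H (binary 0011), so error is at position 3.
Correct: flip bit 3 of r = 001111010110010 to get c = 000111010110010.


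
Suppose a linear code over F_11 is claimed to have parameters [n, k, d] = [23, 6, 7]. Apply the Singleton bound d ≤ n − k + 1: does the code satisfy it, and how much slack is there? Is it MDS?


Singleton RHS = n − k + 1 = 18, slack = 11, bound satisfied, not MDS.

Singleton bound: d ≤ n − k + 1.
Here n = 23, k = 6, so n − k + 1 = 18.
Given d = 7, check d ≤ 18: YES.
Slack = (n − k + 1) − d = 11.
The code is NOT MDS (slack = 11 > 0).
Description: the claimed parameters are [23, 6, 7]_11; such a code would be non-MDS.


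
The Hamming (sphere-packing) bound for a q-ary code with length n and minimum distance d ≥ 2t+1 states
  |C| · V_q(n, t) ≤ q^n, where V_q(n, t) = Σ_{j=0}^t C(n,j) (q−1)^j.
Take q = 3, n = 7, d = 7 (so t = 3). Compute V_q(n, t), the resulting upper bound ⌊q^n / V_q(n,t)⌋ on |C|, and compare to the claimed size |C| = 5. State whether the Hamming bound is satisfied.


V_q(n, t) = 379, q^n = 2187, Hamming bound = 5, |C| = 5 ≤ bound (satisfied).

Step 1: Compute V_q(n, t) = Σ_{j=0}^3 C(n, j) (q−1)^j.
  j = 0: C(7,0)·(2)^0 = 1·1 = 1.
  j = 1: C(7,1)·(2)^1 = 7·2 = 14.
  j = 2: C(7,2)·(2)^2 = 21·4 = 84.
  j = 3: C(7,3)·(2)^3 = 35·8 = 280.
  V_q(n, t) = 1 + 14 + 84 + 280 = 379.
Step 2: q^n = 3^7 = 2187.
Step 3: Hamming bound ⌊q^n / V_q(n,t)⌋ = ⌊2187/379⌋ = 5.
Step 4: Compare |C| = 5 to 5: satisfied.
The claimed |C| lies at the Hamming bound (tight).


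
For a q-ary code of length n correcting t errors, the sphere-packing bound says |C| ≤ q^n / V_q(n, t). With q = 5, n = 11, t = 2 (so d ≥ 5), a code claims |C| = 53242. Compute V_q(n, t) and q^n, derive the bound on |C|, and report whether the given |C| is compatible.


V_q(n, t) = 925, q^n = 48828125, Hamming bound = 52787, |C| = 53242 > bound (violated).

Step 1: Compute V_q(n, t) = Σ_{j=0}^2 C(n, j) (q−1)^j.
  j = 0: C(11,0)·(4)^0 = 1·1 = 1.
  j = 1: C(11,1)·(4)^1 = 11·4 = 44.
  j = 2: C(11,2)·(4)^2 = 55·16 = 880.
  V_q(n, t) = 1 + 44 + 880 = 925.
Step 2: q^n = 5^11 = 48828125.
Step 3: Hamming bound ⌊q^n / V_q(n,t)⌋ = ⌊48828125/925⌋ = 52787.
Step 4: Compare |C| = 53242 to 52787: violated.
The claimed |C| lies above the Hamming bound, so no 5-ary code of length 11 with d ≥ 5 can have 53242 codewords.


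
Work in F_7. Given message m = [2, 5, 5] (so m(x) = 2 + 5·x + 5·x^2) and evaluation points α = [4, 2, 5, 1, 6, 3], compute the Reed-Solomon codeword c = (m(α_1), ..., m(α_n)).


c = [4, 4, 5, 5, 2, 6]

Message polynomial: m(x) = 2 + 5·x + 5·x^2 (mod 7).
For each evaluation point α_i, compute m(α_i) mod 7:
  α_1 = 4: Horner steps 5 → 4 → 4, so m(4) = 4.
  α_2 = 2: Horner steps 5 → 1 → 4, so m(2) = 4.
  α_3 = 5: Horner steps 5 → 2 → 5, so m(5) = 5.
  α_4 = 1: Horner steps 5 → 3 → 5, so m(1) = 5.
  α_5 = 6: Horner steps 5 → 0 → 2, so m(6) = 2.
  α_6 = 3: Horner steps 5 → 6 → 6, so m(3) = 6.
Codeword c = [4, 4, 5, 5, 2, 6] ∈ F_7^6.


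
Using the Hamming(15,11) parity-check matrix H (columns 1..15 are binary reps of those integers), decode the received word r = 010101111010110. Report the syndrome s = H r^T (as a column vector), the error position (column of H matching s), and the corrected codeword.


s = (1, 1, 1, 0)^T, error position = 14, corrected codeword c = 010101111010100

Compute s = H r^T mod 2 one row at a time:
  s_1 = 1 + 1 + 0 + 1 + 0 + 1 + 1 + 0 = 5 ≡ 1 (mod 2).
  s_2 = 1 + 0 + 1 + 1 + 0 + 1 + 1 + 0 = 5 ≡ 1 (mod 2).
  s_3 = 1 + 0 + 1 + 1 + 0 + 1 + 1 + 0 = 5 ≡ 1 (mod 2).
  s_4 = 0 + 0 + 0 + 1 + 1 + 1 + 1 + 0 = 4 ≡ 0 (mod 2).
s = (1, 1, 1, 0)^T — this equals column 14 of H (binary 1110), so error is at position 14.
Correct: flip bit 14 of r = 010101111010110 to get c = 010101111010100.


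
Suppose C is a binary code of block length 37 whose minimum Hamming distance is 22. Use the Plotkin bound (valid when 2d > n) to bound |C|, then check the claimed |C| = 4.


Plotkin bound M ≤ 6; given |C| = 4 ≤ bound (satisfied).

Check applicability: 2d = 44, n = 37.
2d − n = 7 > 0, so Plotkin applies.
Compute d/(2d−n) = 22/7 ≈ 3.1429.
⌊d/(2d−n)⌋ = 3.
Plotkin bound: M ≤ 2·3 = 6.
Given |C| = 4, check: satisfied.
This |C| is below the Plotkin bound.


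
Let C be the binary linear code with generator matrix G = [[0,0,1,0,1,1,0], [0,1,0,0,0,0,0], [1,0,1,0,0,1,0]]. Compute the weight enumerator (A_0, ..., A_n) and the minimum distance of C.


Weight distribution: A_0 = 1, A_1 = 1, A_2 = 1, A_3 = 3, A_4 = 2. Minimum distance d = 1.

Enumerate all 2^3 = 8 messages m ∈ F_2^3.
For each, compute codeword c = mG in F_2^7, then tally its weight.
  m = 000 → c = 0000000, weight = 0.
  m = 100 → c = 0010110, weight = 3.
  m = 010 → c = 0100000, weight = 1.
  m = 110 → c = 0110110, weight = 4.
  m = 001 → c = 1010010, weight = 3.
  m = 101 → c = 1000100, weight = 2.
  m = 011 → c = 1110010, weight = 4.
  m = 111 → c = 1100100, weight = 3.
Tally weights:
  weight 0: 1 codewords.
  weight 1: 1 codewords.
  weight 2: 1 codewords.
  weight 3: 3 codewords.
  weight 4: 2 codewords.
Minimum distance d = smallest w > 0 with A_w > 0 = 1.
Sanity: Σ A_w = 8 = 2^3 = 8 ✓.


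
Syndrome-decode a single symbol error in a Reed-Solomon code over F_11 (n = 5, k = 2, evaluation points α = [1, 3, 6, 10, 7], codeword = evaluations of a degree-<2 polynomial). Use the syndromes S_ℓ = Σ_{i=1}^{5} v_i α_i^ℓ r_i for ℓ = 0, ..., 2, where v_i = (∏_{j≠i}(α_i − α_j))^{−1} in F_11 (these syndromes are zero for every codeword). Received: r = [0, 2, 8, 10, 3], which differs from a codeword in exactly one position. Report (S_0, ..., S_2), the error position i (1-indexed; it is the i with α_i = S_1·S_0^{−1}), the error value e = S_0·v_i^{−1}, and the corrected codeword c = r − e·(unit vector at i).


S = (7, 10, 8), error at position 2, error magnitude e = 1, c = [0, 1, 8, 10, 3].

Step 1: column multipliers v_i = (∏_{j≠i}(α_i − α_j))^{−1} mod 11.
  i = 1 (α = 1): (1−3)(1−6)(1−10)(1−7) = (−2)·(−5)·(−9)·(−6) = 540 ≡ 1, so v_1 = 1^{−1} = 1 (mod 11).
  i = 2 (α = 3): (3−1)(3−6)(3−10)(3−7) = 2·(−3)·(−7)·(−4) = −168 ≡ 8, so v_2 = 8^{−1} = 7 (mod 11).
  i = 3 (α = 6): (6−1)(6−3)(6−10)(6−7) = 5·3·(−4)·(−1) = 60 ≡ 5, so v_3 = 5^{−1} = 9 (mod 11).
  i = 4 (α = 10): (10−1)(10−3)(10−6)(10−7) = 9·7·4·3 = 756 ≡ 8, so v_4 = 8^{−1} = 7 (mod 11).
  i = 5 (α = 7): (7−1)(7−3)(7−6)(7−10) = 6·4·1·(−3) = −72 ≡ 5, so v_5 = 5^{−1} = 9 (mod 11).
  v = [1, 7, 9, 7, 9].
Step 2: syndromes of r = [0, 2, 8, 10, 3] (all sums mod 11).
  S_0 = Σ v_i r_i = 1·0 + 7·2 + 9·8 + 7·10 + 9·3 = 183 ≡ 7.
  S_1 = Σ v_i α_i r_i = 1·1·0 + 7·3·2 + 9·6·8 + 7·10·10 + 9·7·3 = 1363 ≡ 10.
  α_i^2 mod 11 = [1, 9, 3, 1, 5].
  S_2 = Σ v_i α_i^2 r_i = 1·1·0 + 7·9·2 + 9·3·8 + 7·1·10 + 9·5·3 = 547 ≡ 8.
  S = (7, 10, 8) ≠ 0, so r is not a codeword (an error is present).
Step 3: locate the error. For a single error e at position i, S_ℓ = v_i·e·α_i^ℓ, so α_err = S_1/S_0.
  S_0^{−1} = 7^{−1} = 8 (mod 11), so α_err = 10·8 = 80 ≡ 3 = α_2. Error position i = 2.
  Consistency check: S_2/S_1 = 8·10 = 80 ≡ 3 = α_err ✓ (single-error assumption holds).
Step 4: error magnitude e = S_0/v_2 = S_0·∏_{j≠2}(α_2 − α_j) = 7·8 = 56 ≡ 1 (mod 11).
Step 5: correct position 2: c_2 = r_2 − e = 2 − 1 ≡ 1 (mod 11). Hence c = [0, 1, 8, 10, 3].
  Check: interpolating c through the α_i gives m(x) = 5 + 6·x (degree < 2) with m(α_i) = c_i for every i, so c is indeed a codeword.


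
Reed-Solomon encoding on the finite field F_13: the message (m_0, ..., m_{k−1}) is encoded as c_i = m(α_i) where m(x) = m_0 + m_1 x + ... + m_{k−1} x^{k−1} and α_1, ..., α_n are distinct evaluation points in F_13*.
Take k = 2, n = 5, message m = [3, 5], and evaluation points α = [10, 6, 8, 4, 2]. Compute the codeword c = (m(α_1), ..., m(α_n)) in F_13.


c = [1, 7, 4, 10, 0]

Message polynomial: m(x) = 3 + 5·x (mod 13).
For each evaluation point α_i, compute m(α_i) mod 13:
  α_1 = 10: Horner steps 5 → 1, so m(10) = 1.
  α_2 = 6: Horner steps 5 → 7, so m(6) = 7.
  α_3 = 8: Horner steps 5 → 4, so m(8) = 4.
  α_4 = 4: Horner steps 5 → 10, so m(4) = 10.
  α_5 = 2: Horner steps 5 → 0, so m(2) = 0.
Codeword c = [1, 7, 4, 10, 0] ∈ F_13^5.


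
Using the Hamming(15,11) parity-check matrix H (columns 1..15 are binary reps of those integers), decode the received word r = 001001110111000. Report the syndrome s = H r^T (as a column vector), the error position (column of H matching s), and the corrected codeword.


s = (0, 1, 1, 1)^T, error position = 7, corrected codeword c = 001001010111000

Compute s = H r^T mod 2 one row at a time:
  s_1 = 1 + 0 + 1 + 1 + 1 + 0 + 0 + 0 = 4 ≡ 0 (mod 2).
  s_2 = 0 + 0 + 1 + 1 + 1 + 0 + 0 + 0 = 3 ≡ 1 (mod 2).
  s_3 = 0 + 1 + 1 + 1 + 1 + 1 + 0 + 0 = 5 ≡ 1 (mod 2).
  s_4 = 0 + 1 + 0 + 1 + 0 + 1 + 0 + 0 = 3 ≡ 1 (mod 2).
s = (0, 1, 1, 1)^T — this equals column 7 of H (binary 0111), so error is at position 7.
Correct: flip bit 7 of r = 001001110111000 to get c = 001001010111000.


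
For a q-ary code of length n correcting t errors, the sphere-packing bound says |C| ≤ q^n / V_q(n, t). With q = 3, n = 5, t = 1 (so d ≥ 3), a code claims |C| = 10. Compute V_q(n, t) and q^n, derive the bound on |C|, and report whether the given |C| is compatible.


V_q(n, t) = 11, q^n = 243, Hamming bound = 22, |C| = 10 ≤ bound (satisfied).

Step 1: Compute V_q(n, t) = Σ_{j=0}^1 C(n, j) (q−1)^j.
  j = 0: C(5,0)·(2)^0 = 1·1 = 1.
  j = 1: C(5,1)·(2)^1 = 5·2 = 10.
  V_q(n, t) = 1 + 10 = 11.
Step 2: q^n = 3^5 = 243.
Step 3: Hamming bound ⌊q^n / V_q(n,t)⌋ = ⌊243/11⌋ = 22.
Step 4: Compare |C| = 10 to 22: satisfied.
The claimed |C| lies below the Hamming bound.


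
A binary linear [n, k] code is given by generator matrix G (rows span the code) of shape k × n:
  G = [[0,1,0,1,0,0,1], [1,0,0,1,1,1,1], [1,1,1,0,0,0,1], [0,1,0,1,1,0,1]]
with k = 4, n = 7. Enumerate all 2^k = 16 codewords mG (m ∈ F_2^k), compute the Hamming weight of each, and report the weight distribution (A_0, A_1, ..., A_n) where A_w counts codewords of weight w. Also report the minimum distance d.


Weight distribution: A_0 = 1, A_1 = 1, A_3 = 4, A_4 = 7, A_5 = 3. Minimum distance d = 1.

Enumerate all 2^4 = 16 messages m ∈ F_2^4.
For each, compute codeword c = mG in F_2^7, then tally its weight.
  m = 0000 → c = 0000000, weight = 0.
  m = 1000 → c = 0101001, weight = 3.
  m = 0100 → c = 1001111, weight = 5.
  m = 1100 → c = 1100110, weight = 4.
  m = 0010 → c = 1110001, weight = 4.
  m = 1010 → c = 1011000, weight = 3.
  m = 0110 → c = 0111110, weight = 5.
  m = 1110 → c = 0010111, weight = 4.
  m = 0001 → c = 0101101, weight = 4.
  m = 1001 → c = 0000100, weight = 1.
  m = 0101 → c = 1100010, weight = 3.
  m = 1101 → c = 1001011, weight = 4.
  m = 0011 → c = 1011100, weight = 4.
  m = 1011 → c = 1110101, weight = 5.
  m = 0111 → c = 0010011, weight = 3.
  m = 1111 → c = 0111010, weight = 4.
Tally weights:
  weight 0: 1 codewords.
  weight 1: 1 codewords.
  weight 3: 4 codewords.
  weight 4: 7 codewords.
  weight 5: 3 codewords.
Minimum distance d = smallest w > 0 with A_w > 0 = 1.
Sanity: Σ A_w = 16 = 2^4 = 16 ✓.


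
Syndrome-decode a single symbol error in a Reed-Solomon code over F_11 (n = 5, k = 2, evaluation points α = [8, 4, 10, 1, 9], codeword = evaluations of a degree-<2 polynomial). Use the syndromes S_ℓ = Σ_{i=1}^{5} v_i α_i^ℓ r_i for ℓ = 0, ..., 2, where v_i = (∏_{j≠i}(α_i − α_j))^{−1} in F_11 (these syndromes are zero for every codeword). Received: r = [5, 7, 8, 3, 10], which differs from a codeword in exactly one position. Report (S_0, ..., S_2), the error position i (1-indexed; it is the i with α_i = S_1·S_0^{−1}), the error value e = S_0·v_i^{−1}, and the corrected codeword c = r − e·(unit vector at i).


S = (9, 2, 9), error at position 3, error magnitude e = 4, c = [5, 7, 4, 3, 10].

Step 1: column multipliers v_i = (∏_{j≠i}(α_i − α_j))^{−1} mod 11.
  i = 1 (α = 8): (8−4)(8−10)(8−1)(8−9) = 4·(−2)·7·(−1) = 56 ≡ 1, so v_1 = 1^{−1} = 1 (mod 11).
  i = 2 (α = 4): (4−8)(4−10)(4−1)(4−9) = (−4)·(−6)·3·(−5) = −360 ≡ 3, so v_2 = 3^{−1} = 4 (mod 11).
  i = 3 (α = 10): (10−8)(10−4)(10−1)(10−9) = 2·6·9·1 = 108 ≡ 9, so v_3 = 9^{−1} = 5 (mod 11).
  i = 4 (α = 1): (1−8)(1−4)(1−10)(1−9) = (−7)·(−3)·(−9)·(−8) = 1512 ≡ 5, so v_4 = 5^{−1} = 9 (mod 11).
  i = 5 (α = 9): (9−8)(9−4)(9−10)(9−1) = 1·5·(−1)·8 = −40 ≡ 4, so v_5 = 4^{−1} = 3 (mod 11).
  v = [1, 4, 5, 9, 3].
Step 2: syndromes of r = [5, 7, 8, 3, 10] (all sums mod 11).
  S_0 = Σ v_i r_i = 1·5 + 4·7 + 5·8 + 9·3 + 3·10 = 130 ≡ 9.
  S_1 = Σ v_i α_i r_i = 1·8·5 + 4·4·7 + 5·10·8 + 9·1·3 + 3·9·10 = 849 ≡ 2.
  α_i^2 mod 11 = [9, 5, 1, 1, 4].
  S_2 = Σ v_i α_i^2 r_i = 1·9·5 + 4·5·7 + 5·1·8 + 9·1·3 + 3·4·10 = 372 ≡ 9.
  S = (9, 2, 9) ≠ 0, so r is not a codeword (an error is present).
Step 3: locate the error. For a single error e at position i, S_ℓ = v_i·e·α_i^ℓ, so α_err = S_1/S_0.
  S_0^{−1} = 9^{−1} = 5 (mod 11), so α_err = 2·5 = 10 ≡ 10 = α_3. Error position i = 3.
  Consistency check: S_2/S_1 = 9·6 = 54 ≡ 10 = α_err ✓ (single-error assumption holds).
Step 4: error magnitude e = S_0/v_3 = S_0·∏_{j≠3}(α_3 − α_j) = 9·9 = 81 ≡ 4 (mod 11).
Step 5: correct position 3: c_3 = r_3 − e = 8 − 4 ≡ 4 (mod 11). Hence c = [5, 7, 4, 3, 10].
  Check: interpolating c through the α_i gives m(x) = 9 + 5·x (degree < 2) with m(α_i) = c_i for every i, so c is indeed a codeword.


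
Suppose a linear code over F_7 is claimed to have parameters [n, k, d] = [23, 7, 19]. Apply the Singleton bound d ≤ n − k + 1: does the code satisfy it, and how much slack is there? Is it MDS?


Singleton RHS = n − k + 1 = 17, slack = -2, bound violated (no such code; not MDS).

Singleton bound: d ≤ n − k + 1.
Here n = 23, k = 7, so n − k + 1 = 17.
Given d = 19, check d ≤ 17: NO.
Slack = (n − k + 1) − d = -2.
The slack is negative: d = 19 exceeds n − k + 1 = 17 by 2, so the Singleton bound is violated and no linear [23, 7, 19]_7 code can exist. In particular it is not MDS (MDS requires d = n − k + 1 exactly).
Description: the claimed parameters are [23, 7, 19]_7; such a code would be impossible (violates the Singleton bound).


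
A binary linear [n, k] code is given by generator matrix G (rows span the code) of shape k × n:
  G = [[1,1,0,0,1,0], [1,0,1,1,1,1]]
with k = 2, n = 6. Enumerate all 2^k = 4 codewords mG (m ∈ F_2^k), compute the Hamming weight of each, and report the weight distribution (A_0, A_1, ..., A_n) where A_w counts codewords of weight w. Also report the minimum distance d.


Weight distribution: A_0 = 1, A_3 = 1, A_4 = 1, A_5 = 1. Minimum distance d = 3.

Enumerate all 2^2 = 4 messages m ∈ F_2^2.
For each, compute codeword c = mG in F_2^6, then tally its weight.
  m = 00 → c = 000000, weight = 0.
  m = 10 → c = 110010, weight = 3.
  m = 01 → c = 101111, weight = 5.
  m = 11 → c = 011101, weight = 4.
Tally weights:
  weight 0: 1 codewords.
  weight 3: 1 codewords.
  weight 4: 1 codewords.
  weight 5: 1 codewords.
Minimum distance d = smallest w > 0 with A_w > 0 = 3.
Sanity: Σ A_w = 4 = 2^2 = 4 ✓.


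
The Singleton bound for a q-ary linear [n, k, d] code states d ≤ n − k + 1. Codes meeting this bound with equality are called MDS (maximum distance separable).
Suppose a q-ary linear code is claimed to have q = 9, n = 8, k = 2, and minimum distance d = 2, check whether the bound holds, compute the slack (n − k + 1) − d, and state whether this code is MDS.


Singleton RHS = n − k + 1 = 7, slack = 5, bound satisfied, not MDS.

Singleton bound: d ≤ n − k + 1.
Here n = 8, k = 2, so n − k + 1 = 7.
Given d = 2, check d ≤ 7: YES.
Slack = (n − k + 1) − d = 5.
The code is NOT MDS (slack = 5 > 0).
Description: the claimed parameters are [8, 2, 2]_9; such a code would be non-MDS.


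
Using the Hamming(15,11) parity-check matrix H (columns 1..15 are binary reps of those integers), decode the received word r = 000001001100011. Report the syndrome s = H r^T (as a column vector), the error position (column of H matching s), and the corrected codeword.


s = (0, 1, 0, 0)^T, error position = 4, corrected codeword c = 000101001100011

Compute s = H r^T mod 2 one row at a time:
  s_1 = 0 + 1 + 1 + 0 + 0 + 0 + 1 + 1 = 4 ≡ 0 (mod 2).
  s_2 = 0 + 0 + 1 + 0 + 0 + 0 + 1 + 1 = 3 ≡ 1 (mod 2).
  s_3 = 0 + 0 + 1 + 0 + 1 + 0 + 1 + 1 = 4 ≡ 0 (mod 2).
  s_4 = 0 + 0 + 0 + 0 + 1 + 0 + 0 + 1 = 2 ≡ 0 (mod 2).
s = (0, 1, 0, 0)^T — this equals column 4 of H (binary 0100), so error is at position 4.
Correct: flip bit 4 of r = 000001001100011 to get c = 000101001100011.


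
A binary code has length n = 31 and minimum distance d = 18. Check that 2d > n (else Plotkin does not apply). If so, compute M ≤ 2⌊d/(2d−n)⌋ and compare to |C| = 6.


Plotkin bound M ≤ 6; given |C| = 6 ≤ bound (satisfied).

Check applicability: 2d = 36, n = 31.
2d − n = 5 > 0, so Plotkin applies.
Compute d/(2d−n) = 18/5 ≈ 3.6000.
⌊d/(2d−n)⌋ = 3.
Plotkin bound: M ≤ 2·3 = 6.
Given |C| = 6, check: satisfied.
This |C| is at the Plotkin bound.


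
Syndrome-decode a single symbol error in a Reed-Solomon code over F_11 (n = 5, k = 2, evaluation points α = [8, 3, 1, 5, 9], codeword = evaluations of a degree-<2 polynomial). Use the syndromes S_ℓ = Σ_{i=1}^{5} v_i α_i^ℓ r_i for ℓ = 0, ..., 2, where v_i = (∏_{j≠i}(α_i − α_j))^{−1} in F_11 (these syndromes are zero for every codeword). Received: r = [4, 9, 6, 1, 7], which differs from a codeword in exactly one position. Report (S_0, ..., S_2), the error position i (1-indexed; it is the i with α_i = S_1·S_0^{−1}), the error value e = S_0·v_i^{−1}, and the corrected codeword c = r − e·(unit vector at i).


S = (3, 2, 5), error at position 1, error magnitude e = 4, c = [0, 9, 6, 1, 7].

Step 1: column multipliers v_i = (∏_{j≠i}(α_i − α_j))^{−1} mod 11.
  i = 1 (α = 8): (8−3)(8−1)(8−5)(8−9) = 5·7·3·(−1) = −105 ≡ 5, so v_1 = 5^{−1} = 9 (mod 11).
  i = 2 (α = 3): (3−8)(3−1)(3−5)(3−9) = (−5)·2·(−2)·(−6) = −120 ≡ 1, so v_2 = 1^{−1} = 1 (mod 11).
  i = 3 (α = 1): (1−8)(1−3)(1−5)(1−9) = (−7)·(−2)·(−4)·(−8) = 448 ≡ 8, so v_3 = 8^{−1} = 7 (mod 11).
  i = 4 (α = 5): (5−8)(5−3)(5−1)(5−9) = (−3)·2·4·(−4) = 96 ≡ 8, so v_4 = 8^{−1} = 7 (mod 11).
  i = 5 (α = 9): (9−8)(9−3)(9−1)(9−5) = 1·6·8·4 = 192 ≡ 5, so v_5 = 5^{−1} = 9 (mod 11).
  v = [9, 1, 7, 7, 9].
Step 2: syndromes of r = [4, 9, 6, 1, 7] (all sums mod 11).
  S_0 = Σ v_i r_i = 9·4 + 1·9 + 7·6 + 7·1 + 9·7 = 157 ≡ 3.
  S_1 = Σ v_i α_i r_i = 9·8·4 + 1·3·9 + 7·1·6 + 7·5·1 + 9·9·7 = 959 ≡ 2.
  α_i^2 mod 11 = [9, 9, 1, 3, 4].
  S_2 = Σ v_i α_i^2 r_i = 9·9·4 + 1·9·9 + 7·1·6 + 7·3·1 + 9·4·7 = 720 ≡ 5.
  S = (3, 2, 5) ≠ 0, so r is not a codeword (an error is present).
Step 3: locate the error. For a single error e at position i, S_ℓ = v_i·e·α_i^ℓ, so α_err = S_1/S_0.
  S_0^{−1} = 3^{−1} = 4 (mod 11), so α_err = 2·4 = 8 ≡ 8 = α_1. Error position i = 1.
  Consistency check: S_2/S_1 = 5·6 = 30 ≡ 8 = α_err ✓ (single-error assumption holds).
Step 4: error magnitude e = S_0/v_1 = S_0·∏_{j≠1}(α_1 − α_j) = 3·5 = 15 ≡ 4 (mod 11).
Step 5: correct position 1: c_1 = r_1 − e = 4 − 4 ≡ 0 (mod 11). Hence c = [0, 9, 6, 1, 7].
  Check: interpolating c through the α_i gives m(x) = 10 + 7·x (degree < 2) with m(α_i) = c_i for every i, so c is indeed a codeword.
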